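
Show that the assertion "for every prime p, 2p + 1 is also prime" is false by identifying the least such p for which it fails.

p = 7

We need the least prime p for which 2p + 1 is not prime.
For p = 2, 3, 5 the conclusion holds.
p = 7: 2p + 1 = 15 = 3 × 5, not prime.
So p = 7 is the smallest counterexample.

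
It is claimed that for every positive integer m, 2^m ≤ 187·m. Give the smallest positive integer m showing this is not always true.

A counterexample is any positive integer m such that 2^m > 187·m; we check each in order.
For m = 1, 2, 3, 4, …, 9, 10, 11 the conclusion holds.
m = 12: 2^m = 4096 and 187·m = 2244, so 4096 > 2244.

m = 12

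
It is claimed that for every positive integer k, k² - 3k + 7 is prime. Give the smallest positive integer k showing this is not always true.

A counterexample is any positive integer k such that k² - 3k + 7 is not prime; we check each in order.
k = 1: k² - 3k + 7 = 5, prime.
k = 2: k² - 3k + 7 = 5, prime.
k = 3: k² - 3k + 7 = 7, prime.
k = 4: k² - 3k + 7 = 11, prime.
k = 5: k² - 3k + 7 = 17, prime.
k = 6: k² - 3k + 7 = 25 = 5 × 5, composite.

k = 6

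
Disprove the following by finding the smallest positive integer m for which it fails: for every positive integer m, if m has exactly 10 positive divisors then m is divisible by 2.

Check each positive integer m in order until m has exactly 10 positive divisors but m is not divisible by 2.
The first 9 eligible values, up to m = 368, all satisfy the conclusion.
m = 405: τ(405) = 10; 405 mod 2 = 1.

m = 405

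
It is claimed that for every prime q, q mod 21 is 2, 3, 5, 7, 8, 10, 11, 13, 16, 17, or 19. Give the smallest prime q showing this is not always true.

We need the least prime q for which the claim fails.
The first 12 eligible values, up to q = 37, all satisfy the conclusion.
q = 41: 41 mod 21 = 20 — not in {2, 3, 5, 7, 8, 10, 11, 13, 16, 17, 19}.
So q = 41 is the smallest counterexample.

q = 41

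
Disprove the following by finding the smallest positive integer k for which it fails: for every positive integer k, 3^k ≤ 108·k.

A counterexample is any positive integer k such that 3^k > 108·k; we check each in order.
k = 1: 3^k = 3 and 108·k = 108, so 3 ≤ 108.
k = 2: 3^k = 9 and 108·k = 216, so 9 ≤ 216.
k = 3: 3^k = 27 and 108·k = 324, so 27 ≤ 324.
k = 4: 3^k = 81 and 108·k = 432, so 81 ≤ 432.
k = 5: 3^k = 243 and 108·k = 540, so 243 ≤ 540.
k = 6: 3^k = 729 and 108·k = 648, so 729 > 648.

k = 6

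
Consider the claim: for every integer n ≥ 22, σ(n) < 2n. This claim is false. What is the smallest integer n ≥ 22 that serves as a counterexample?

n = 24

Check each integer n ≥ 22 in order until the claim fails.
For n = 22, 23 the conclusion holds.
n = 24: σ(24) = 60; 60 ≥ 48.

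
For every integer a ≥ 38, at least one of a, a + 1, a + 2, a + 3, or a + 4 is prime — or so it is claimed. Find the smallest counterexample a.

Check each integer a ≥ 38 in order until a, a + 1, a + 2, a + 3, a + 4 are all composite.
The first 10 eligible values, up to a = 47, all satisfy the conclusion.
a = 48: 48 = 2 × 24; 49 = 7 × 7; 50 = 2 × 25; 51 = 3 × 17; 52 = 2 × 26 — all composite.
So a = 48 is the smallest counterexample.

a = 48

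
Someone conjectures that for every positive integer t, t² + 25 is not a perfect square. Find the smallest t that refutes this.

t = 12

A counterexample is any positive integer t such that t² + 25 is a perfect square; we check each in order.
For t = 1, 2, 3, 4, …, 9, 10, 11 the conclusion holds.
t = 12: 12² + 25 = 169 = 13², a perfect square.
Thus t = 12 disproves the claim, and no smaller t works.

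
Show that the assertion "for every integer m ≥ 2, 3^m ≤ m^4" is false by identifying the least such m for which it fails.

We need the least integer m ≥ 2 for which 3^m > m^4.
The first 6 eligible values, up to m = 7, all satisfy the conclusion.
m = 8: 3^m = 6561 and m^4 = 4096, so 6561 > 4096.
Hence m = 8 is a counterexample.

m = 8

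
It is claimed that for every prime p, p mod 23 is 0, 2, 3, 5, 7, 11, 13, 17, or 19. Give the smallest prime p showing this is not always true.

We need the least prime p for which the claim fails.
The first 9 eligible values, up to p = 23, all satisfy the conclusion.
p = 29: 29 mod 23 = 6 — not in {0, 2, 3, 5, 7, 11, 13, 17, 19}.
Hence p = 29 is a counterexample.

p = 29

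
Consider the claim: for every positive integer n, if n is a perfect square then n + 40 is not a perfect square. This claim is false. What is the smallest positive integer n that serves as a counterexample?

We need the least positive integer n for which n is a perfect square but n + 40 is a perfect square.
For n = 1, 4 the conclusion holds.
n = 9: 9 = 3² and 9 + 40 = 49 = 7².
Hence n = 9 is a counterexample.

n = 9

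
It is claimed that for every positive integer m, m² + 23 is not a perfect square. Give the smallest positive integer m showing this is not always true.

m = 11

Check each positive integer m in order until m² + 23 is a perfect square.
For m = 1, 2, 3, 4, 5, 6, 7, 8, 9, 10 the conclusion holds.
m = 11: 11² + 23 = 144 = 12², a perfect square.
Hence m = 11 is a counterexample.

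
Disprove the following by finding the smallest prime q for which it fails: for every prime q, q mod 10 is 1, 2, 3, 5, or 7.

q = 19

The first 7 eligible values, up to q = 17, all satisfy the conclusion.
q = 19: 19 mod 10 = 9 — not in {1, 2, 3, 5, 7}.
Hence q = 19 is a counterexample.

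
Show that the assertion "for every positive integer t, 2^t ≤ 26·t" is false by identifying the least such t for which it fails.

We need the least positive integer t for which 2^t > 26·t.
t = 1: 2^t = 2 and 26·t = 26, so 2 ≤ 26.
t = 2: 2^t = 4 and 26·t = 52, so 4 ≤ 52.
t = 3: 2^t = 8 and 26·t = 78, so 8 ≤ 78.
t = 4: 2^t = 16 and 26·t = 104, so 16 ≤ 104.
t = 5: 2^t = 32 and 26·t = 130, so 32 ≤ 130.
t = 6: 2^t = 64 and 26·t = 156, so 64 ≤ 156.
t = 7: 2^t = 128 and 26·t = 182, so 128 ≤ 182.
t = 8: 2^t = 256 and 26·t = 208, so 256 > 208.
So t = 8 is the smallest counterexample.

t = 8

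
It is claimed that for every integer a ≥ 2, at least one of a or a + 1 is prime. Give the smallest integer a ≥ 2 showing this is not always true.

a = 8

We need the least integer a ≥ 2 for which a, a + 1 are both composite.
The first 6 eligible values, up to a = 7, all satisfy the conclusion.
a = 8: 8 = 2 × 4; 9 = 3 × 3 — both composite.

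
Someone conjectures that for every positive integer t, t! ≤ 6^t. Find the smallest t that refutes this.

Check each positive integer t in order until t! > 6^t.
The first 13 eligible values, up to t = 13, all satisfy the conclusion.
t = 14: t! = 87178291200 and 6^t = 78364164096, so 87178291200 > 78364164096.
Hence t = 14 is a counterexample.

t = 14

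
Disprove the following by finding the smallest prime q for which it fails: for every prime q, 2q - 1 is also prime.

q = 5

Check each prime q in order until 2q - 1 is not prime.
q = 2: 2q - 1 = 3, prime.
q = 3: 2q - 1 = 5, prime.
q = 5: 2q - 1 = 9 = 3 × 3, not prime.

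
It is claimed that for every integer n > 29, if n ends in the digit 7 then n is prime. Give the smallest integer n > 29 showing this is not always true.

We need the least integer n > 29 for which n ends in the digit 7 but n is not prime.
n = 37: 37 ends in 7 and is prime.
n = 47: 47 ends in 7 and is prime.
n = 57: 57 ends in 7; 57 = 3 × 19, composite.

n = 57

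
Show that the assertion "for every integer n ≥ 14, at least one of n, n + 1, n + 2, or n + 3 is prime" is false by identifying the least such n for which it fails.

For n = 14, 15, 16, 17, 18, 19, 20, 21, 22, 23 the conclusion holds.
n = 24: 24 = 2 × 12; 25 = 5 × 5; 26 = 2 × 13; 27 = 3 × 9 — all composite.
Hence n = 24 is a counterexample.

n = 24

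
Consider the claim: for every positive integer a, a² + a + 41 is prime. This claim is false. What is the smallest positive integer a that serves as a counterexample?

a = 40

We need the least positive integer a for which a² + a + 41 is not prime.
For a = 1, 2, 3, 4, …, 37, 38, 39 the conclusion holds.
a = 40: a² + a + 41 = 1681 = 41 × 41, composite.
Hence a = 40 is a counterexample.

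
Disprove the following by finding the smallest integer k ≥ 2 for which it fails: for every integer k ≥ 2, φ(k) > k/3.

Check each integer k ≥ 2 in order until the claim fails.
k = 2: φ(2) = 1 and 2/3 = 2/3, so φ(2) > 2/3.
k = 3: φ(3) = 2 and 3/3 = 1, so φ(3) > 3/3.
k = 4: φ(4) = 2 and 4/3 = 4/3, so φ(4) > 4/3.
k = 5: φ(5) = 4 and 5/3 = 5/3, so φ(5) > 5/3.
k = 6: φ(6) = 2 and 6/3 = 2, so φ(6) ≤ 6/3.

k = 6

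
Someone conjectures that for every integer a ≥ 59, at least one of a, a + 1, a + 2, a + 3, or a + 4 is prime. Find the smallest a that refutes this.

A counterexample is any integer a ≥ 59 such that a, a + 1, a + 2, a + 3, a + 4 are all composite; we check each in order.
For a = 59, 60, 61 the conclusion holds.
a = 62: 62 = 2 × 31; 63 = 3 × 21; 64 = 2 × 32; 65 = 5 × 13; 66 = 2 × 33 — all composite.
So a = 62 is the smallest counterexample.

a = 62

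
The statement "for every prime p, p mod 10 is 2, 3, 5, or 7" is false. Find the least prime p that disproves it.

The first 4 eligible values, up to p = 7, all satisfy the conclusion.
p = 11: 11 mod 10 = 1 — not in {2, 3, 5, 7}.

p = 11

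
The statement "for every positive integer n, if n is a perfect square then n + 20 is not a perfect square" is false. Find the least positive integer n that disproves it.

Check each positive integer n in order until n is a perfect square but n + 20 is a perfect square.
n = 1: 1 + 20 = 21, not a perfect square.
n = 4: 4 + 20 = 24, not a perfect square.
n = 9: 9 + 20 = 29, not a perfect square.
n = 16: 16 = 4² and 16 + 20 = 36 = 6².

n = 16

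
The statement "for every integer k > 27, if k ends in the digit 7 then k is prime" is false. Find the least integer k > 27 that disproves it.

k = 57

Check each integer k > 27 in order until k ends in the digit 7 but k is not prime.
k = 37: 37 ends in 7 and is prime.
k = 47: 47 ends in 7 and is prime.
k = 57: 57 ends in 7; 57 = 3 × 19, composite.
Thus k = 57 disproves the claim, and no smaller k works.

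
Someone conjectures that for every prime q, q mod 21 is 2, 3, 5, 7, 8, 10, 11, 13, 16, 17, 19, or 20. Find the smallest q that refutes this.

q = 43

A counterexample is any prime q such that the claim fails; we check each in order.
For q = 2, 3, 5, 7, …, 31, 37, 41 the conclusion holds.
q = 43: 43 mod 21 = 1 — not in {2, 3, 5, 7, 8, 10, 11, 13, 16, 17, 19, 20}.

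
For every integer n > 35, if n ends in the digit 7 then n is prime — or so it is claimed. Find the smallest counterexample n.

n = 57

For n = 37, 47 the conclusion holds.
n = 57: 57 ends in 7; 57 = 3 × 19, composite.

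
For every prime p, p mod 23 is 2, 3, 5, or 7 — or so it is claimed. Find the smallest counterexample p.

A counterexample is any prime p such that the claim fails; we check each in order.
The first 4 eligible values, up to p = 7, all satisfy the conclusion.
p = 11: 11 mod 23 = 11 — not in {2, 3, 5, 7}.
So p = 11 is the smallest counterexample.

p = 11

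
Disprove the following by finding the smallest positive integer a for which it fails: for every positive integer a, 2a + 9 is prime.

Check each positive integer a in order until 2a + 9 is not prime.
a = 1: 2a + 9 = 11, prime.
a = 2: 2a + 9 = 13, prime.
a = 3: 2a + 9 = 15 = 3 × 5, composite.

a = 3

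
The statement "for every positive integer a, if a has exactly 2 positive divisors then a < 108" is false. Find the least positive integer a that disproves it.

a = 109

A counterexample is any positive integer a such that a has exactly 2 positive divisors but the claim fails; we check each in order.
The first 28 eligible values, up to a = 107, all satisfy the conclusion.
a = 109: τ(109) = 2; 109 ≥ 108.
So a = 109 is the smallest counterexample.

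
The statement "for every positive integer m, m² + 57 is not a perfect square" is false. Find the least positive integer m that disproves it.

m = 8

We need the least positive integer m for which m² + 57 is a perfect square.
For m = 1, 2, 3, 4, 5, 6, 7 the conclusion holds.
m = 8: 8² + 57 = 121 = 11², a perfect square.
Hence m = 8 is a counterexample.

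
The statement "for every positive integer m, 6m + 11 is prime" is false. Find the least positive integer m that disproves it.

m = 4

For m = 1, 2, 3 the conclusion holds.
m = 4: 6m + 11 = 35 = 5 × 7, composite.
Thus m = 4 disproves the claim, and no smaller m works.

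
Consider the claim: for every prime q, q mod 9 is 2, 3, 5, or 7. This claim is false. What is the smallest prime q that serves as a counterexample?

Check each prime q in order until the claim fails.
The first 5 eligible values, up to q = 11, all satisfy the conclusion.
q = 13: 13 mod 9 = 4 — not in {2, 3, 5, 7}.
Hence q = 13 is a counterexample.

q = 13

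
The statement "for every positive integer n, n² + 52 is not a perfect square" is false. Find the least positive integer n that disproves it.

For n = 1, 2, 3, 4, …, 9, 10, 11 the conclusion holds.
n = 12: 12² + 52 = 196 = 14², a perfect square.

n = 12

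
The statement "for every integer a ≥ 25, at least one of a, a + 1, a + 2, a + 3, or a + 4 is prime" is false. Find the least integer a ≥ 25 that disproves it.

a = 32

Check each integer a ≥ 25 in order until a, a + 1, a + 2, a + 3, a + 4 are all composite.
a = 25: 29 is prime.
a = 26: 29 is prime.
a = 27: 29 is prime.
a = 28: 29 is prime.
a = 29: 29 is prime.
a = 30: 31 is prime.
a = 31: 31 is prime.
a = 32: 32 = 2 × 16; 33 = 3 × 11; 34 = 2 × 17; 35 = 5 × 7; 36 = 2 × 18 — all composite.
Hence a = 32 is a counterexample.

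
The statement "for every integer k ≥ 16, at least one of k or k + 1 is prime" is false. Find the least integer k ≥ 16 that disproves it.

Check each integer k ≥ 16 in order until k, k + 1 are both composite.
The first 4 eligible values, up to k = 19, all satisfy the conclusion.
k = 20: 20 = 2 × 10; 21 = 3 × 7 — both composite.
Thus k = 20 disproves the claim, and no smaller k works.

k = 20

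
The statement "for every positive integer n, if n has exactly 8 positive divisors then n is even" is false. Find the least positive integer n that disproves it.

n = 105

A counterexample is any positive integer n such that n has exactly 8 positive divisors but n is odd; we check each in order.
The first 12 eligible values, up to n = 104, all satisfy the conclusion.
n = 105: divisors of 105: 1, 3, 5, 7, 15, 21, 35, 105; 105 is odd.
So n = 105 is the smallest counterexample.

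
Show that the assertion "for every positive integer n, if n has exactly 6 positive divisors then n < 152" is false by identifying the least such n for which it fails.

n = 153

Check each positive integer n in order until n has exactly 6 positive divisors but the claim fails.
For n = 12, 18, 20, 28, …, 124, 147, 148 the conclusion holds.
n = 153: τ(153) = 6; 153 ≥ 152.
Hence n = 153 is a counterexample.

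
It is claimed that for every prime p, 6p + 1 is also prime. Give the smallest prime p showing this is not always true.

Check each prime p in order until 6p + 1 is not prime.
For p = 2, 3, 5, 7, 11, 13, 17 the conclusion holds.
p = 19: 6p + 1 = 115 = 5 × 23, not prime.
So p = 19 is the smallest counterexample.

p = 19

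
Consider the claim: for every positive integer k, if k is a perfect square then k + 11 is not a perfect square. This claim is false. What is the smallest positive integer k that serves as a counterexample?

k = 25

For k = 1, 4, 9, 16 the conclusion holds.
k = 25: 25 = 5² and 25 + 11 = 36 = 6².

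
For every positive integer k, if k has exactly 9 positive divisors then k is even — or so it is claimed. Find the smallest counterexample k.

For k = 36, 100, 196 the conclusion holds.
k = 225: divisors of 225: 9 divisors; 225 is odd.

k = 225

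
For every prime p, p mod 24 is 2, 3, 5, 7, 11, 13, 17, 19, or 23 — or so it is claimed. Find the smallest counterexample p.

For p = 2, 3, 5, 7, …, 61, 67, 71 the conclusion holds.
p = 73: 73 mod 24 = 1 — not in {2, 3, 5, 7, 11, 13, 17, 19, 23}.
Hence p = 73 is a counterexample.

p = 73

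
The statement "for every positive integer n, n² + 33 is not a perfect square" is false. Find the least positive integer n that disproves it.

We need the least positive integer n for which n² + 33 is a perfect square.
n = 1: 1² + 33 = 34, not a perfect square.
n = 2: 2² + 33 = 37, not a perfect square.
n = 3: 3² + 33 = 42, not a perfect square.
n = 4: 4² + 33 = 49 = 7², a perfect square.

n = 4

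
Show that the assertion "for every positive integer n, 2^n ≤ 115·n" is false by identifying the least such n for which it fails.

n = 11

For n = 1, 2, 3, 4, 5, 6, 7, 8, 9, 10 the conclusion holds.
n = 11: 2^n = 2048 and 115·n = 1265, so 2048 > 1265.
Thus n = 11 disproves the claim, and no smaller n works.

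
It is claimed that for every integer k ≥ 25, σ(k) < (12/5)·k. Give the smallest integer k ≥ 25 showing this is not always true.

k = 30

Check each integer k ≥ 25 in order until the claim fails.
k = 25: σ(25) = 31; 31 < 60.
k = 26: σ(26) = 42; 42 < 312/5.
k = 27: σ(27) = 40; 40 < 324/5.
k = 28: σ(28) = 56; 56 < 336/5.
k = 29: σ(29) = 30; 30 < 348/5.
k = 30: σ(30) = 72; 72 ≥ 72.
Thus k = 30 disproves the claim, and no smaller k works.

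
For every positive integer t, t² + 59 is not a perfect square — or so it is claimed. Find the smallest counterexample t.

A counterexample is any positive integer t such that t² + 59 is a perfect square; we check each in order.
The first 28 eligible values, up to t = 28, all satisfy the conclusion.
t = 29: 29² + 59 = 900 = 30², a perfect square.

t = 29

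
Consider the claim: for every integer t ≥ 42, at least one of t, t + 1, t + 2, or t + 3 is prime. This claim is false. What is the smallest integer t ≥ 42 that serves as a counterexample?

We need the least integer t ≥ 42 for which t, t + 1, t + 2, t + 3 are all composite.
The first 6 eligible values, up to t = 47, all satisfy the conclusion.
t = 48: 48 = 2 × 24; 49 = 7 × 7; 50 = 2 × 25; 51 = 3 × 17 — all composite.
So t = 48 is the smallest counterexample.

t = 48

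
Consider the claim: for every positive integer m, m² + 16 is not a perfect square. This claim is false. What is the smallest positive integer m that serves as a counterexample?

m = 3

A counterexample is any positive integer m such that m² + 16 is a perfect square; we check each in order.
For m = 1, 2 the conclusion holds.
m = 3: 3² + 16 = 25 = 5², a perfect square.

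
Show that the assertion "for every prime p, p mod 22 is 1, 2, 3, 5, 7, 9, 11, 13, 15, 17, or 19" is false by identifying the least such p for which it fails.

For p = 2, 3, 5, 7, …, 31, 37, 41 the conclusion holds.
p = 43: 43 mod 22 = 21 — not in {1, 2, 3, 5, 7, 9, 11, 13, 15, 17, 19}.

p = 43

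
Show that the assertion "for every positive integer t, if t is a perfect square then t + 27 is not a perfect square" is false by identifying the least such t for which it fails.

t = 9

A counterexample is any positive integer t such that t is a perfect square but t + 27 is a perfect square; we check each in order.
For t = 1, 4 the conclusion holds.
t = 9: 9 = 3² and 9 + 27 = 36 = 6².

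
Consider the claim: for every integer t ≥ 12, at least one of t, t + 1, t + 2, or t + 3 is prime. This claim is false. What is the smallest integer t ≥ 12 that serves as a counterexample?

Check each integer t ≥ 12 in order until t, t + 1, t + 2, t + 3 are all composite.
For t = 12, 13, 14, 15, …, 21, 22, 23 the conclusion holds.
t = 24: 24 = 2 × 12; 25 = 5 × 5; 26 = 2 × 13; 27 = 3 × 9 — all composite.

t = 24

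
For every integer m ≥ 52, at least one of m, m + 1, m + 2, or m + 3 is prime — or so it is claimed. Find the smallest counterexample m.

Check each integer m ≥ 52 in order until m, m + 1, m + 2, m + 3 are all composite.
m = 52: 53 is prime.
m = 53: 53 is prime.
m = 54: 54 = 2 × 27; 55 = 5 × 11; 56 = 2 × 28; 57 = 3 × 19 — all composite.

m = 54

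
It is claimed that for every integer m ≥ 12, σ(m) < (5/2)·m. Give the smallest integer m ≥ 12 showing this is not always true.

m = 24

For m = 12, 13, 14, 15, …, 21, 22, 23 the conclusion holds.
m = 24: σ(24) = 60; 60 ≥ 60.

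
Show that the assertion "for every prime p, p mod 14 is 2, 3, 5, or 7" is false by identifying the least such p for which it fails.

The first 4 eligible values, up to p = 7, all satisfy the conclusion.
p = 11: 11 mod 14 = 11 — not in {2, 3, 5, 7}.

p = 11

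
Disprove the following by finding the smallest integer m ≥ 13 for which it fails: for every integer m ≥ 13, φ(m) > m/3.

We need the least integer m ≥ 13 for which the claim fails.
m = 13: φ(13) = 12 and 13/3 = 13/3, so φ(13) > 13/3.
m = 14: φ(14) = 6 and 14/3 = 14/3, so φ(14) > 14/3.
m = 15: φ(15) = 8 and 15/3 = 5, so φ(15) > 15/3.
m = 16: φ(16) = 8 and 16/3 = 16/3, so φ(16) > 16/3.
m = 17: φ(17) = 16 and 17/3 = 17/3, so φ(17) > 17/3.
m = 18: φ(18) = 6 and 18/3 = 6, so φ(18) ≤ 18/3.

m = 18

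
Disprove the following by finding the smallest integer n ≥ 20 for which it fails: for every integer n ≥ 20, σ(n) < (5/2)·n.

n = 24

n = 20: σ(20) = 42; 42 < 50.
n = 21: σ(21) = 32; 32 < 105/2.
n = 22: σ(22) = 36; 36 < 55.
n = 23: σ(23) = 24; 24 < 115/2.
n = 24: σ(24) = 60; 60 ≥ 60.
So n = 24 is the smallest counterexample.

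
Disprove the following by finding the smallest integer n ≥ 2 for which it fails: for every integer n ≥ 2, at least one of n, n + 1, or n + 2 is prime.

n = 8

A counterexample is any integer n ≥ 2 such that n, n + 1, n + 2 are all composite; we check each in order.
For n = 2, 3, 4, 5, 6, 7 the conclusion holds.
n = 8: 8 = 2 × 4; 9 = 3 × 3; 10 = 2 × 5 — all composite.
So n = 8 is the smallest counterexample.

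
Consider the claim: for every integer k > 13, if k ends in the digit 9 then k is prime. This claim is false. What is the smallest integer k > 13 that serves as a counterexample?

We need the least integer k > 13 for which k ends in the digit 9 but k is not prime.
For k = 19, 29 the conclusion holds.
k = 39: 39 ends in 9; 39 = 3 × 13, composite.

k = 39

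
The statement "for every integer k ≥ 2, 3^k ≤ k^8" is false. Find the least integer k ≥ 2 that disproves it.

k = 23

A counterexample is any integer k ≥ 2 such that 3^k > k^8; we check each in order.
For k = 2, 3, 4, 5, …, 20, 21, 22 the conclusion holds.
k = 23: 3^k = 94143178827 and k^8 = 78310985281, so 94143178827 > 78310985281.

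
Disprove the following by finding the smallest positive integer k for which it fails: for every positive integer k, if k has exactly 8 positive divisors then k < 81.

We need the least positive integer k for which k has exactly 8 positive divisors but the claim fails.
For k = 24, 30, 40, 42, 54, 56, 66, 70, 78 the conclusion holds.
k = 88: τ(88) = 8; 88 ≥ 81.

k = 88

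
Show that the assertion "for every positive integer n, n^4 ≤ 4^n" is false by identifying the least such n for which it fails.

n = 3

For n = 1, 2 the conclusion holds.
n = 3: n^4 = 81 and 4^n = 64, so 81 > 64.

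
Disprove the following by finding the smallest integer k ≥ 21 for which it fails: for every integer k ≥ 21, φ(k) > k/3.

We need the least integer k ≥ 21 for which the claim fails.
k = 21: φ(21) = 12 and 21/3 = 7, so φ(21) > 21/3.
k = 22: φ(22) = 10 and 22/3 = 22/3, so φ(22) > 22/3.
k = 23: φ(23) = 22 and 23/3 = 23/3, so φ(23) > 23/3.
k = 24: φ(24) = 8 and 24/3 = 8, so φ(24) ≤ 24/3.
So k = 24 is the smallest counterexample.

k = 24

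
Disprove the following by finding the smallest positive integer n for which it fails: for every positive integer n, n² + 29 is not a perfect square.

Check each positive integer n in order until n² + 29 is a perfect square.
For n = 1, 2, 3, 4, …, 11, 12, 13 the conclusion holds.
n = 14: 14² + 29 = 225 = 15², a perfect square.

n = 14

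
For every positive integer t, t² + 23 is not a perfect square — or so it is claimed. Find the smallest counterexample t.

t = 11

We need the least positive integer t for which t² + 23 is a perfect square.
For t = 1, 2, 3, 4, 5, 6, 7, 8, 9, 10 the conclusion holds.
t = 11: 11² + 23 = 144 = 12², a perfect square.
Thus t = 11 disproves the claim, and no smaller t works.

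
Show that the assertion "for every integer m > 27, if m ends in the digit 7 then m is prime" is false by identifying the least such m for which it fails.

m = 37: 37 ends in 7 and is prime.
m = 47: 47 ends in 7 and is prime.
m = 57: 57 ends in 7; 57 = 3 × 19, composite.
Thus m = 57 disproves the claim, and no smaller m works.

m = 57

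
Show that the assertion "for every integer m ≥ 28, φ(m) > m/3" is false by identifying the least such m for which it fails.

m = 30

Check each integer m ≥ 28 in order until the claim fails.
For m = 28, 29 the conclusion holds.
m = 30: φ(30) = 8 and 30/3 = 10, so φ(30) ≤ 30/3.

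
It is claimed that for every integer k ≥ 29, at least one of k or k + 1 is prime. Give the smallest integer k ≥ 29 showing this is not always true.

k = 32

Check each integer k ≥ 29 in order until k, k + 1 are both composite.
For k = 29, 30, 31 the conclusion holds.
k = 32: 32 = 2 × 16; 33 = 3 × 11 — both composite.
Hence k = 32 is a counterexample.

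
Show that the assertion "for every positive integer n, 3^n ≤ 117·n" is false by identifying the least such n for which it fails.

n = 6

A counterexample is any positive integer n such that 3^n > 117·n; we check each in order.
n = 1: 3^n = 3 and 117·n = 117, so 3 ≤ 117.
n = 2: 3^n = 9 and 117·n = 234, so 9 ≤ 234.
n = 3: 3^n = 27 and 117·n = 351, so 27 ≤ 351.
n = 4: 3^n = 81 and 117·n = 468, so 81 ≤ 468.
n = 5: 3^n = 243 and 117·n = 585, so 243 ≤ 585.
n = 6: 3^n = 729 and 117·n = 702, so 729 > 702.
So n = 6 is the smallest counterexample.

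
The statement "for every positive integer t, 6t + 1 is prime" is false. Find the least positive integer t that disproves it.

t = 4

A counterexample is any positive integer t such that 6t + 1 is not prime; we check each in order.
For t = 1, 2, 3 the conclusion holds.
t = 4: 6t + 1 = 25 = 5 × 5, composite.
Thus t = 4 disproves the claim, and no smaller t works.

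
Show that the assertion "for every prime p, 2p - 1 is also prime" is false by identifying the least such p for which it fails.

Check each prime p in order until 2p - 1 is not prime.
p = 2: 2p - 1 = 3, prime.
p = 3: 2p - 1 = 5, prime.
p = 5: 2p - 1 = 9 = 3 × 3, not prime.
Hence p = 5 is a counterexample.

p = 5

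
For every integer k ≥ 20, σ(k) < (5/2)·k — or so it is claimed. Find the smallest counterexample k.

For k = 20, 21, 22, 23 the conclusion holds.
k = 24: σ(24) = 60; 60 ≥ 60.
Thus k = 24 disproves the claim, and no smaller k works.

k = 24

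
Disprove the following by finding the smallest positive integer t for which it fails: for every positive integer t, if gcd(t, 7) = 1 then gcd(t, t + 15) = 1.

For t = 1, 2 the conclusion holds.
t = 3: gcd(3, 18) = 3.
Hence t = 3 is a counterexample.

t = 3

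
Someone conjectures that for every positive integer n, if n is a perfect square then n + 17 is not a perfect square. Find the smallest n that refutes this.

A counterexample is any positive integer n such that n is a perfect square but n + 17 is a perfect square; we check each in order.
The first 7 eligible values, up to n = 49, all satisfy the conclusion.
n = 64: 64 = 8² and 64 + 17 = 81 = 9².
Hence n = 64 is a counterexample.

n = 64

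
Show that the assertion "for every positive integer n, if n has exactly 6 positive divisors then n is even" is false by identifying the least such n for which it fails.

We need the least positive integer n for which n has exactly 6 positive divisors but n is odd.
n = 12: divisors of 12: 1, 2, 3, 4, 6, 12; 12 is even.
n = 18: divisors of 18: 1, 2, 3, 6, 9, 18; 18 is even.
n = 20: divisors of 20: 1, 2, 4, 5, 10, 20; 20 is even.
n = 28: divisors of 28: 1, 2, 4, 7, 14, 28; 28 is even.
n = 32: divisors of 32: 1, 2, 4, 8, 16, 32; 32 is even.
n = 44: divisors of 44: 1, 2, 4, 11, 22, 44; 44 is even.
n = 45: divisors of 45: 1, 3, 5, 9, 15, 45; 45 is odd.
So n = 45 is the smallest counterexample.

n = 45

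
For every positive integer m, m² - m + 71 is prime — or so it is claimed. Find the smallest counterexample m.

m = 3

For m = 1, 2 the conclusion holds.
m = 3: m² - m + 71 = 77 = 7 × 11, composite.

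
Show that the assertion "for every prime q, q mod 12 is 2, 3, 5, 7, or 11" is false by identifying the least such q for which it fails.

q = 13

We need the least prime q for which the claim fails.
q = 2: 2 mod 12 = 2.
q = 3: 3 mod 12 = 3.
q = 5: 5 mod 12 = 5.
q = 7: 7 mod 12 = 7.
q = 11: 11 mod 12 = 11.
q = 13: 13 mod 12 = 1 — not in {2, 3, 5, 7, 11}.
Hence q = 13 is a counterexample.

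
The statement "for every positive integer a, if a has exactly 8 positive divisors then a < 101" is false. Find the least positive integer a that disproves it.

a = 102

We need the least positive integer a for which a has exactly 8 positive divisors but the claim fails.
For a = 24, 30, 40, 42, 54, 56, 66, 70, 78, 88 the conclusion holds.
a = 102: τ(102) = 8; 102 ≥ 101.
Hence a = 102 is a counterexample.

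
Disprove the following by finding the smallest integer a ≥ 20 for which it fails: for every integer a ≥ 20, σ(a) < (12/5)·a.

We need the least integer a ≥ 20 for which the claim fails.
For a = 20, 21, 22, 23 the conclusion holds.
a = 24: σ(24) = 60; 60 ≥ 288/5.

a = 24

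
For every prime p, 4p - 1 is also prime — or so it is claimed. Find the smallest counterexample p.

Check each prime p in order until 4p - 1 is not prime.
p = 2: 4p - 1 = 7, prime.
p = 3: 4p - 1 = 11, prime.
p = 5: 4p - 1 = 19, prime.
p = 7: 4p - 1 = 27 = 3 × 9, not prime.
Thus p = 7 disproves the claim, and no smaller p works.

p = 7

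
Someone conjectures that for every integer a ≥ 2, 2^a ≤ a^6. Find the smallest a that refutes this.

a = 30

We need the least integer a ≥ 2 for which 2^a > a^6.
For a = 2, 3, 4, 5, …, 27, 28, 29 the conclusion holds.
a = 30: 2^a = 1073741824 and a^6 = 729000000, so 1073741824 > 729000000.
Hence a = 30 is a counterexample.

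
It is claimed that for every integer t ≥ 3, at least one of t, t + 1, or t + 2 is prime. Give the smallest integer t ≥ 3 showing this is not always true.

A counterexample is any integer t ≥ 3 such that t, t + 1, t + 2 are all composite; we check each in order.
t = 3: 3 is prime.
t = 4: 5 is prime.
t = 5: 5 is prime.
t = 6: 7 is prime.
t = 7: 7 is prime.
t = 8: 8 = 2 × 4; 9 = 3 × 3; 10 = 2 × 5 — all composite.

t = 8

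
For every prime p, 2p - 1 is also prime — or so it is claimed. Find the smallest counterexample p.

For p = 2, 3 the conclusion holds.
p = 5: 2p - 1 = 9 = 3 × 3, not prime.

p = 5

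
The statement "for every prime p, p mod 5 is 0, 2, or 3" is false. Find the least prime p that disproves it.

p = 11

A counterexample is any prime p such that the claim fails; we check each in order.
p = 2: 2 mod 5 = 2.
p = 3: 3 mod 5 = 3.
p = 5: 5 mod 5 = 0.
p = 7: 7 mod 5 = 2.
p = 11: 11 mod 5 = 1 — not in {0, 2, 3}.
Hence p = 11 is a counterexample.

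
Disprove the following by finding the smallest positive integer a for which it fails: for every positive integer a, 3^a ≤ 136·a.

Check each positive integer a in order until 3^a > 136·a.
The first 6 eligible values, up to a = 6, all satisfy the conclusion.
a = 7: 3^a = 2187 and 136·a = 952, so 2187 > 952.

a = 7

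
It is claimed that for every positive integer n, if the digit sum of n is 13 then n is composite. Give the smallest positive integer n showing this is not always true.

n = 67

A counterexample is any positive integer n such that the digit sum of n is 13 but n is prime; we check each in order.
n = 49: digit sum 13; 49 is composite.
n = 58: digit sum 13; 58 is composite.
n = 67: digit sum 13; 67 is prime, not composite.
So n = 67 is the smallest counterexample.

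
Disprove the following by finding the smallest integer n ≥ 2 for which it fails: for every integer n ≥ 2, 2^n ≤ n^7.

For n = 2, 3, 4, 5, …, 34, 35, 36 the conclusion holds.
n = 37: 2^n = 137438953472 and n^7 = 94931877133, so 137438953472 > 94931877133.
Hence n = 37 is a counterexample.

n = 37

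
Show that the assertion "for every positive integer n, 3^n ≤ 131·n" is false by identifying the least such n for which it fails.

For n = 1, 2, 3, 4, 5, 6 the conclusion holds.
n = 7: 3^n = 2187 and 131·n = 917, so 2187 > 917.

n = 7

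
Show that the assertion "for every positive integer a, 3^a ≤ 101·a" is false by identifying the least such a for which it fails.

a = 1: 3^a = 3 and 101·a = 101, so 3 ≤ 101.
a = 2: 3^a = 9 and 101·a = 202, so 9 ≤ 202.
a = 3: 3^a = 27 and 101·a = 303, so 27 ≤ 303.
a = 4: 3^a = 81 and 101·a = 404, so 81 ≤ 404.
a = 5: 3^a = 243 and 101·a = 505, so 243 ≤ 505.
a = 6: 3^a = 729 and 101·a = 606, so 729 > 606.

a = 6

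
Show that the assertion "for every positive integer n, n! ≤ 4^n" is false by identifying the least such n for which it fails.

n = 1: n! = 1 and 4^n = 4, so 1 ≤ 4.
n = 2: n! = 2 and 4^n = 16, so 2 ≤ 16.
n = 3: n! = 6 and 4^n = 64, so 6 ≤ 64.
n = 4: n! = 24 and 4^n = 256, so 24 ≤ 256.
n = 5: n! = 120 and 4^n = 1024, so 120 ≤ 1024.
n = 6: n! = 720 and 4^n = 4096, so 720 ≤ 4096.
n = 7: n! = 5040 and 4^n = 16384, so 5040 ≤ 16384.
n = 8: n! = 40320 and 4^n = 65536, so 40320 ≤ 65536.
n = 9: n! = 362880 and 4^n = 262144, so 362880 > 262144.
Thus n = 9 disproves the claim, and no smaller n works.

n = 9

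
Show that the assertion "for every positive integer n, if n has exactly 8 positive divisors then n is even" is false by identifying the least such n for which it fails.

The first 12 eligible values, up to n = 104, all satisfy the conclusion.
n = 105: divisors of 105: 1, 3, 5, 7, 15, 21, 35, 105; 105 is odd.

n = 105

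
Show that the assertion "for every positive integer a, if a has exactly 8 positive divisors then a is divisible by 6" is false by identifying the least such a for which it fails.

A counterexample is any positive integer a such that a has exactly 8 positive divisors but a is not divisible by 6; we check each in order.
a = 24: τ(24) = 8; 24 mod 6 = 0.
a = 30: τ(30) = 8; 30 mod 6 = 0.
a = 40: τ(40) = 8; 40 mod 6 = 4.
Hence a = 40 is a counterexample.

a = 40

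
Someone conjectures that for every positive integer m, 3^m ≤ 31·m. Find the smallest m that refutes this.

m = 5

We need the least positive integer m for which 3^m > 31·m.
For m = 1, 2, 3, 4 the conclusion holds.
m = 5: 3^m = 243 and 31·m = 155, so 243 > 155.
So m = 5 is the smallest counterexample.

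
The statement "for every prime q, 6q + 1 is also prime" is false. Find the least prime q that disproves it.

We need the least prime q for which 6q + 1 is not prime.
The first 7 eligible values, up to q = 17, all satisfy the conclusion.
q = 19: 6q + 1 = 115 = 5 × 23, not prime.

q = 19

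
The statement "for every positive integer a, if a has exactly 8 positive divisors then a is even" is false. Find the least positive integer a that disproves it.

A counterexample is any positive integer a such that a has exactly 8 positive divisors but a is odd; we check each in order.
For a = 24, 30, 40, 42, …, 88, 102, 104 the conclusion holds.
a = 105: divisors of 105: 1, 3, 5, 7, 15, 21, 35, 105; 105 is odd.

a = 105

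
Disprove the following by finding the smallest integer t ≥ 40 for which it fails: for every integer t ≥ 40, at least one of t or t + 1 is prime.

Check each integer t ≥ 40 in order until t, t + 1 are both composite.
For t = 40, 41, 42, 43 the conclusion holds.
t = 44: 44 = 2 × 22; 45 = 3 × 15 — both composite.
Hence t = 44 is a counterexample.

t = 44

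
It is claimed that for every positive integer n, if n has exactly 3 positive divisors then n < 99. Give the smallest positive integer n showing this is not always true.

n = 121

A counterexample is any positive integer n such that n has exactly 3 positive divisors but the claim fails; we check each in order.
For n = 4, 9, 25, 49 the conclusion holds.
n = 121: τ(121) = 3; 121 ≥ 99.
So n = 121 is the smallest counterexample.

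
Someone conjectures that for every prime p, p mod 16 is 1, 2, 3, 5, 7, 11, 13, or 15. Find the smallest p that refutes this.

p = 41

A counterexample is any prime p such that the claim fails; we check each in order.
For p = 2, 3, 5, 7, …, 29, 31, 37 the conclusion holds.
p = 41: 41 mod 16 = 9 — not in {1, 2, 3, 5, 7, 11, 13, 15}.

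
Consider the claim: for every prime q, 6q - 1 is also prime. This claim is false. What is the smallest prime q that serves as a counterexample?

The first 4 eligible values, up to q = 7, all satisfy the conclusion.
q = 11: 6q - 1 = 65 = 5 × 13, not prime.

q = 11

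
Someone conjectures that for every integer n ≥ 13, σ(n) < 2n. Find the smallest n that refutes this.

For n = 13, 14, 15, 16, 17 the conclusion holds.
n = 18: σ(18) = 39; 39 ≥ 36.
So n = 18 is the smallest counterexample.

n = 18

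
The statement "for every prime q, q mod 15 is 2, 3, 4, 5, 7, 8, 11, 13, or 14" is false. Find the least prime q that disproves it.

q = 31

We need the least prime q for which the claim fails.
For q = 2, 3, 5, 7, 11, 13, 17, 19, 23, 29 the conclusion holds.
q = 31: 31 mod 15 = 1 — not in {2, 3, 4, 5, 7, 8, 11, 13, 14}.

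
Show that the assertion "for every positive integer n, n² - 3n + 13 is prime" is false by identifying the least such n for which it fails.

n = 12

A counterexample is any positive integer n such that n² - 3n + 13 is not prime; we check each in order.
The first 11 eligible values, up to n = 11, all satisfy the conclusion.
n = 12: n² - 3n + 13 = 121 = 11 × 11, composite.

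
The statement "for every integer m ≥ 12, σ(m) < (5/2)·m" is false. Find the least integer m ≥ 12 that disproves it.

m = 24

The first 12 eligible values, up to m = 23, all satisfy the conclusion.
m = 24: σ(24) = 60; 60 ≥ 60.
So m = 24 is the smallest counterexample.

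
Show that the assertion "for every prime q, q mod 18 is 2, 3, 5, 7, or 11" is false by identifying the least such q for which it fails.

A counterexample is any prime q such that the claim fails; we check each in order.
The first 5 eligible values, up to q = 11, all satisfy the conclusion.
q = 13: 13 mod 18 = 13 — not in {2, 3, 5, 7, 11}.

q = 13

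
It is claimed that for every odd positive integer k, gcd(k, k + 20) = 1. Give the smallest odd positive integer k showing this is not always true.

k = 5

A counterexample is any odd positive integer k such that gcd(k, k + 20) > 1; we check each in order.
For k = 1, 3 the conclusion holds.
k = 5: gcd(5, 25) = 5.
So k = 5 is the smallest counterexample.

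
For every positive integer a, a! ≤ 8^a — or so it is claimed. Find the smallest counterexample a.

a = 20

Check each positive integer a in order until a! > 8^a.
For a = 1, 2, 3, 4, …, 17, 18, 19 the conclusion holds.
a = 20: a! = 2432902008176640000 and 8^a = 1152921504606846976, so 2432902008176640000 > 1152921504606846976.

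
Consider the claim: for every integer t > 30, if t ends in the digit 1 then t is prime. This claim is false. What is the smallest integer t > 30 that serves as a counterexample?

t = 31: 31 ends in 1 and is prime.
t = 41: 41 ends in 1 and is prime.
t = 51: 51 ends in 1; 51 = 3 × 17, composite.
Hence t = 51 is a counterexample.

t = 51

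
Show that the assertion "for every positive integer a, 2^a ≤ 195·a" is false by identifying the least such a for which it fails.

a = 12

The first 11 eligible values, up to a = 11, all satisfy the conclusion.
a = 12: 2^a = 4096 and 195·a = 2340, so 4096 > 2340.
Hence a = 12 is a counterexample.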